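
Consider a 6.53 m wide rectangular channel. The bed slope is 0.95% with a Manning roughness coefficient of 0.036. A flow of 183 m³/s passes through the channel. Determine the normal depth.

y_n = 6.23 m

Manning's equation rearranged: A R^(2/3) = nQ / (1·√S) = 0.036 × 183 / (√0.0095) = 67.59.
Try y = 5.58 m: A R^(2/3) = 58.99 — too small.
Try y = 7.7 m: A R^(2/3) = 87.43 — too large.
Try y = 6.23 m: A R^(2/3) = 67.61 — ≈ 67.59.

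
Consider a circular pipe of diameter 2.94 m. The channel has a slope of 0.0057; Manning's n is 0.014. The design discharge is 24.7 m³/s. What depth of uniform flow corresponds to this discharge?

Manning's equation rearranged: A R^(2/3) = nQ / (1·√S) = 0.014 × 24.7 / (√0.0057) = 4.58.
At y = 2.3 m: A R^(2/3) = 5.283 — too large.
At y = 1.6 m: A R^(2/3) = 3.183 — too small.
At y = 2.04 m: A R^(2/3) = 4.576 — close enough.

y_n = 2.04 m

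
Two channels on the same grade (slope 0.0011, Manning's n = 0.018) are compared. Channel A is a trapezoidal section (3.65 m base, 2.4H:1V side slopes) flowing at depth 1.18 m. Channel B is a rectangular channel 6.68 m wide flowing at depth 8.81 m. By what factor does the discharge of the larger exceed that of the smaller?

Channel A: With bottom width b = 3.65 m and side slope z = 2.4: A = (b + zy)y = (3.65 + 2.4×1.18)×1.18 = 7.649 m²; P = b + 2y√(1+z²) = 3.65 + 2×1.18×2.6 = 9.786 m. Hydraulic radius R = A/P = 7.649/9.786 = 0.7816 m. Q_A = (1/0.018)·7.649·0.7816^(2/3)·√0.0011 = 11.96 m³/s.
Channel B: Flow area A = b·y = 6.68 × 8.81 = 58.85 m². Wetted perimeter P = b + 2y = 6.68 + 2×8.81 = 24.3 m. Hydraulic radius R = A/P = 58.85/24.3 = 2.422 m. Q_B = (1/0.018)·58.85·2.422^(2/3)·√0.0011 = 195.6 m³/s.
The larger discharge is 195.6 m³/s and the smaller is 11.96 m³/s; the ratio is 16.4.

16.4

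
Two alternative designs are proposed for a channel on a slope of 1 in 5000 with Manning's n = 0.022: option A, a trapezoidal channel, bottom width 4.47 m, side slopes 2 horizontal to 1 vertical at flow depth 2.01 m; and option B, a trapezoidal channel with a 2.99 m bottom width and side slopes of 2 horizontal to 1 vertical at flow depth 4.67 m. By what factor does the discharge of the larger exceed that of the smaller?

5.18

Channel A: With bottom width b = 4.47 m and side slope z = 2: A = (b + zy)y = (4.47 + 2×2.01)×2.01 = 17.06 m²; P = b + 2y√(1+z²) = 4.47 + 2×2.01×2.236 = 13.46 m. Hydraulic radius R = A/P = 17.06/13.46 = 1.268 m. Q_A = (1/0.022)·17.06·1.268^(2/3)·√0.0002 = 12.85 m³/s.
Channel B: With bottom width b = 2.99 m and side slope z = 2: A = (b + zy)y = (2.99 + 2×4.67)×4.67 = 57.58 m²; P = b + 2y√(1+z²) = 2.99 + 2×4.67×2.236 = 23.87 m. Hydraulic radius R = A/P = 57.58/23.87 = 2.412 m. Q_B = (1/0.022)·57.58·2.412^(2/3)·√0.0002 = 66.57 m³/s.
The larger discharge is 66.57 m³/s and the smaller is 12.85 m³/s; the ratio is 5.18.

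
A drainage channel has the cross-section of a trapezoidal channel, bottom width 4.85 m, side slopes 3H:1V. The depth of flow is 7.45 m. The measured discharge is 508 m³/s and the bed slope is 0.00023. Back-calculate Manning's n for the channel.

With bottom width b = 4.85 m and side slope z = 3: A = (b + zy)y = (4.85 + 3×7.45)×7.45 = 202.6 m²; P = b + 2y√(1+z²) = 4.85 + 2×7.45×3.162 = 51.97 m.
Hydraulic radius R = A/P = 202.6/51.97 = 3.899 m.
Rearranging Manning's equation: n = (1/Q) A R^(2/3) S^(1/2) = (1/508) × 202.6 × 3.899^(2/3) × √0.00023 = 0.015.

n = 0.015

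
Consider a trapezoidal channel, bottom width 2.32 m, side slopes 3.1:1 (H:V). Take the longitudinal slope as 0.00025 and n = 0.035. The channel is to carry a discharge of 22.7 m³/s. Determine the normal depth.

Manning's equation rearranged: A R^(2/3) = nQ / (1·√S) = 0.035 × 22.7 / (√0.00025) = 50.25.
Try y = 2.42 m: A R^(2/3) = 28.52 — low.
Try y = 3.87 m: A R^(2/3) = 88.32 — high.
Try y = 3.07 m: A R^(2/3) = 50.29 — ≈ 50.25.

y_n = 3.07 m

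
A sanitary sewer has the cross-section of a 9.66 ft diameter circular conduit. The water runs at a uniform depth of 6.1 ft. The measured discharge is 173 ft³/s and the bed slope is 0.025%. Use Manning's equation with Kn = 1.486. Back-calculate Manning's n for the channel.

n = 0.013

For a circular section of diameter D = 9.66 ft at depth y = 6.1 ft, the central angle is θ = 2 arccos(1 − 2y/D) = 3.674 rad. Then A = (D²/8)(θ − sin θ) = 48.77 ft² and P = Dθ/2 = 17.74 ft.
Hydraulic radius R = A/P = 48.77/17.74 = 2.749 ft.
Rearranging Manning's equation: n = (1.486/Q) A R^(2/3) S^(1/2) = (1.486/173) × 48.77 × 2.749^(2/3) × √0.00025 = 0.013.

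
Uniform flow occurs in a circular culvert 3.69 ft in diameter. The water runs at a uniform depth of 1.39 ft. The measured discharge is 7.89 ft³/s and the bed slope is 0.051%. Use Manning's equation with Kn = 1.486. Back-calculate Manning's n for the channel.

n = 0.013

For a circular section of diameter D = 3.69 ft at depth y = 1.39 ft, the central angle is θ = 2 arccos(1 − 2y/D) = 2.643 rad. Then A = (D²/8)(θ − sin θ) = 3.685 ft² and P = Dθ/2 = 4.877 ft.
Hydraulic radius R = A/P = 3.685/4.877 = 0.7557 ft.
Rearranging Manning's equation: n = (1.486/Q) A R^(2/3) S^(1/2) = (1.486/7.89) × 3.685 × 0.7557^(2/3) × √0.00051 = 0.013.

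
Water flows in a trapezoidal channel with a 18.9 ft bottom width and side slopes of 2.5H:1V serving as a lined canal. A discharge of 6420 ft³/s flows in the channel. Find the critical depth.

At critical depth, Q² T / (g A³) = 1, i.e. A³/T = Q²/g = 6420²/32.2 = 1280000.
At y = 8.98 ft: A³/T = 802500 — too small.
At y = 11.3 ft: A³/T = 2006000 — too large.
At y = 10.1 ft: A³/T = 1278000 — close enough.

y_c = 10.1 ft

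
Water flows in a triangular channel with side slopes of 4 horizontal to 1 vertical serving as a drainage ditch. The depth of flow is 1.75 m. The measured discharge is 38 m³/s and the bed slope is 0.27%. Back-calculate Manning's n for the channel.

n = 0.015

For a triangular section with side slope z = 4: A = zy² = 4×1.75² = 12.25 m²; P = 2y√(1+z²) = 2×1.75×4.123 = 14.43 m.
Hydraulic radius R = A/P = 12.25/14.43 = 0.8489 m.
Rearranging Manning's equation: n = (1/Q) A R^(2/3) S^(1/2) = (1/38) × 12.25 × 0.8489^(2/3) × √0.0027 = 0.015.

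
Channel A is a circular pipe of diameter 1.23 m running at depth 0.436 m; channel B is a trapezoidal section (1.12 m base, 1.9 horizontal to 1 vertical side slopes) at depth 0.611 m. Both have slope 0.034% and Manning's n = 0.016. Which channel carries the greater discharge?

channel B

Channel A: For a circular section of diameter D = 1.23 m at depth y = 0.436 m, the central angle is θ = 2 arccos(1 − 2y/D) = 2.551 rad. Then A = (D²/8)(θ − sin θ) = 0.3771 m² and P = Dθ/2 = 1.569 m. Hydraulic radius R = A/P = 0.3771/1.569 = 0.2404 m. Q_A = (1/0.016)·0.3771·0.2404^(2/3)·√0.00034 = 0.168 m³/s.
Channel B: With bottom width b = 1.12 m and side slope z = 1.9: A = (b + zy)y = (1.12 + 1.9×0.611)×0.611 = 1.394 m²; P = b + 2y√(1+z²) = 1.12 + 2×0.611×2.147 = 3.744 m. Hydraulic radius R = A/P = 1.394/3.744 = 0.3723 m. Q_B = (1/0.016)·1.394·0.3723^(2/3)·√0.00034 = 0.8311 m³/s.
Q_A = 0.168 m³/s vs Q_B = 0.8311 m³/s, so channel B carries more.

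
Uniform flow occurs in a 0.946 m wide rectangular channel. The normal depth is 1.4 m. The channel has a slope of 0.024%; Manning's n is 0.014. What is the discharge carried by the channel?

Q = 0.733 m³/s

Flow area A = b·y = 0.946 × 1.4 = 1.324 m². Wetted perimeter P = b + 2y = 0.946 + 2×1.4 = 3.746 m.
Hydraulic radius R = A/P = 1.324/3.746 = 0.3536 m.
Manning's equation: Q = (1/n) A R^(2/3) S^(1/2) = (1/0.014) × 1.324 × 0.3536^(2/3) × 0.00024^(1/2) = 0.733 m³/s.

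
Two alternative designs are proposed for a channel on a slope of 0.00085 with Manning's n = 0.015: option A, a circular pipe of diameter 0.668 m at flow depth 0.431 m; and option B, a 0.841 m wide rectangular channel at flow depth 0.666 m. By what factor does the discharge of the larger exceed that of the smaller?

Channel A: For a circular section of diameter D = 0.668 m at depth y = 0.431 m, the central angle is θ = 2 arccos(1 − 2y/D) = 3.731 rad. Then A = (D²/8)(θ − sin θ) = 0.2391 m² and P = Dθ/2 = 1.246 m. Hydraulic radius R = A/P = 0.2391/1.246 = 0.1919 m. Q_A = (1/0.015)·0.2391·0.1919^(2/3)·√0.00085 = 0.1546 m³/s.
Channel B: Flow area A = b·y = 0.841 × 0.666 = 0.5601 m². Wetted perimeter P = b + 2y = 0.841 + 2×0.666 = 2.173 m. Hydraulic radius R = A/P = 0.5601/2.173 = 0.2578 m. Q_B = (1/0.015)·0.5601·0.2578^(2/3)·√0.00085 = 0.4409 m³/s.
The larger discharge is 0.4409 m³/s and the smaller is 0.1546 m³/s; the ratio is 2.85.

2.85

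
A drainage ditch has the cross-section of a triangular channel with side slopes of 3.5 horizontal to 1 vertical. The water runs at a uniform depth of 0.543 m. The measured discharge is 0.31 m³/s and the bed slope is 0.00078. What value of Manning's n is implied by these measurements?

n = 0.038

For a triangular section with side slope z = 3.5: A = zy² = 3.5×0.543² = 1.032 m²; P = 2y√(1+z²) = 2×0.543×3.64 = 3.953 m.
Hydraulic radius R = A/P = 1.032/3.953 = 0.2611 m.
Rearranging Manning's equation: n = (1/Q) A R^(2/3) S^(1/2) = (1/0.31) × 1.032 × 0.2611^(2/3) × √0.00078 = 0.038.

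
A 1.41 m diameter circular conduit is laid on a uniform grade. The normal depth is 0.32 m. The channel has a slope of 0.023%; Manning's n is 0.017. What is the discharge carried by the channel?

Q = 0.0785 m³/s

For a circular section of diameter D = 1.41 m at depth y = 0.32 m, the central angle is θ = 2 arccos(1 − 2y/D) = 1.986 rad. Then A = (D²/8)(θ − sin θ) = 0.2662 m² and P = Dθ/2 = 1.4 m.
Hydraulic radius R = A/P = 0.2662/1.4 = 0.1901 m.
Manning's equation: Q = (1/n) A R^(2/3) S^(1/2) = (1/0.017) × 0.2662 × 0.1901^(2/3) × 0.00023^(1/2) = 0.0785 m³/s.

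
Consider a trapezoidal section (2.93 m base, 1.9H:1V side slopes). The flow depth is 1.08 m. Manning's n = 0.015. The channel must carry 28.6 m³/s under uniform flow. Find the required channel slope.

With bottom width b = 2.93 m and side slope z = 1.9: A = (b + zy)y = (2.93 + 1.9×1.08)×1.08 = 5.381 m²; P = b + 2y√(1+z²) = 2.93 + 2×1.08×2.147 = 7.568 m.
Hydraulic radius R = A/P = 5.381/7.568 = 0.711 m.
From Manning's equation, S = [nQ / (1 A R^(2/3))]² = [0.015 × 28.6 / (1 × 5.381 × 0.711^(2/3))]² = 0.01.

S = 0.01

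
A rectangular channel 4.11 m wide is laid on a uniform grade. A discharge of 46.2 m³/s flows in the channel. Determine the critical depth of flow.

y_c = 2.34 m

For a rectangular channel, critical depth y_c = (q²/g)^(1/3) where q = Q/b = 46.2/4.11 = 11.24 m²/s.
So y_c = (11.24²/9.81)^(1/3) = 2.34 m.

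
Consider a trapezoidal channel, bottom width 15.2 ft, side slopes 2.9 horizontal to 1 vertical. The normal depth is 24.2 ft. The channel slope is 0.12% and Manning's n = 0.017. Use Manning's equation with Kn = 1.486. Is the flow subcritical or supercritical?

subcritical

With bottom width b = 15.2 ft and side slope z = 2.9: A = (b + zy)y = (15.2 + 2.9×24.2)×24.2 = 2066 ft²; P = b + 2y√(1+z²) = 15.2 + 2×24.2×3.068 = 163.7 ft.
Hydraulic radius R = A/P = 2066/163.7 = 12.62 ft.
V = (1.486/n) R^(2/3) √S = (1.486/0.017) × 12.62^(2/3) × √0.0012 = 16.42 ft/s. Hydraulic depth D_h = A/T = 2066/155.6 = 13.28 ft.
Froude number Fr = V/√(g·D_h) = 16.42/√(32.2×13.28) = 0.794, which is less than 1, so the flow is subcritical.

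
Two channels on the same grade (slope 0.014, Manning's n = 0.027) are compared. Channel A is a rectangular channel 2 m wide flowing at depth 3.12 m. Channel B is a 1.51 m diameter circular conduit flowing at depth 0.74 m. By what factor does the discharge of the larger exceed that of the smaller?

Channel A: Flow area A = b·y = 2 × 3.12 = 6.24 m². Wetted perimeter P = b + 2y = 2 + 2×3.12 = 8.24 m. Hydraulic radius R = A/P = 6.24/8.24 = 0.7573 m. Q_A = (1/0.027)·6.24·0.7573^(2/3)·√0.014 = 22.72 m³/s.
Channel B: For a circular section of diameter D = 1.51 m at depth y = 0.74 m, the central angle is θ = 2 arccos(1 − 2y/D) = 3.102 rad. Then A = (D²/8)(θ − sin θ) = 0.8727 m² and P = Dθ/2 = 2.342 m. Hydraulic radius R = A/P = 0.8727/2.342 = 0.3727 m. Q_B = (1/0.027)·0.8727·0.3727^(2/3)·√0.014 = 1.981 m³/s.
The larger discharge is 22.72 m³/s and the smaller is 1.981 m³/s; the ratio is 11.5.

11.5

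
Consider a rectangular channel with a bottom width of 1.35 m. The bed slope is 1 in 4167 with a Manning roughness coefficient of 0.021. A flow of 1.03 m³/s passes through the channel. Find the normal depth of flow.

y_n = 1.68 m

Manning's equation rearranged: A R^(2/3) = nQ / (1·√S) = 0.021 × 1.03 / (√0.00024) = 1.396.
At y = 1.91 m: A R^(2/3) = 1.622 — high.
At y = 1.34 m: A R^(2/3) = 1.061 — low.
At y = 1.68 m: A R^(2/3) = 1.393 — ≈ 1.396.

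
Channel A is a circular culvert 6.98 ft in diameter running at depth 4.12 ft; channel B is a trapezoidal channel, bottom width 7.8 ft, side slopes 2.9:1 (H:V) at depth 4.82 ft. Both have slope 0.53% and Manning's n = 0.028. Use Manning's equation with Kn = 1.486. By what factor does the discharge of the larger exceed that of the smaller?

5.75

Channel A: For a circular section of diameter D = 6.98 ft at depth y = 4.12 ft, the central angle is θ = 2 arccos(1 − 2y/D) = 3.505 rad. Then A = (D²/8)(θ − sin θ) = 23.51 ft² and P = Dθ/2 = 12.23 ft. Hydraulic radius R = A/P = 23.51/12.23 = 1.922 ft. Q_A = (1.486/0.028)·23.51·1.922^(2/3)·√0.0053 = 140.4 ft³/s.
Channel B: With bottom width b = 7.8 ft and side slope z = 2.9: A = (b + zy)y = (7.8 + 2.9×4.82)×4.82 = 105 ft²; P = b + 2y√(1+z²) = 7.8 + 2×4.82×3.068 = 37.37 ft. Hydraulic radius R = A/P = 105/37.37 = 2.809 ft. Q_B = (1.486/0.028)·105·2.809^(2/3)·√0.0053 = 807.4 ft³/s.
The larger discharge is 807.4 ft³/s and the smaller is 140.4 ft³/s; the ratio is 5.75.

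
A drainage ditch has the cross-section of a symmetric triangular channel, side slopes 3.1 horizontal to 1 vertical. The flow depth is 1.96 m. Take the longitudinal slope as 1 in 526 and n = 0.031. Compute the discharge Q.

Q = 16 m³/s

For a triangular section with side slope z = 3.1: A = zy² = 3.1×1.96² = 11.91 m²; P = 2y√(1+z²) = 2×1.96×3.257 = 12.77 m.
Hydraulic radius R = A/P = 11.91/12.77 = 0.9327 m.
Manning's equation: Q = (1/n) A R^(2/3) S^(1/2) = (1/0.031) × 11.91 × 0.9327^(2/3) × 0.001901^(1/2) = 16 m³/s.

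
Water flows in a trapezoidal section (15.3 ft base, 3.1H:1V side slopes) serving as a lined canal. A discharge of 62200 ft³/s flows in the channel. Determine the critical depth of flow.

At critical depth, Q² T / (g A³) = 1, i.e. A³/T = Q²/g = 62200²/32.2 = 120200000.
Try y = 23.1 ft: A³/T = 51050000 — short.
Try y = 30.3 ft: A³/T = 178400000 — over.
Try y = 27.8 ft: A³/T = 119600000 — matches.

y_c = 27.8 ft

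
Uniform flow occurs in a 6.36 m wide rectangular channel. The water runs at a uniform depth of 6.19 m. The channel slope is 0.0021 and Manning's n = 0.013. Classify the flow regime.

subcritical

Flow area A = b·y = 6.36 × 6.19 = 39.37 m². Wetted perimeter P = b + 2y = 6.36 + 2×6.19 = 18.74 m.
Hydraulic radius R = A/P = 39.37/18.74 = 2.101 m.
V = (1/n) R^(2/3) √S = (1/0.013) × 2.101^(2/3) × √0.0021 = 5.782 m/s. Hydraulic depth D_h = A/T = 39.37/6.36 = 6.19 m.
Froude number Fr = V/√(g·D_h) = 5.782/√(9.81×6.19) = 0.742, which is less than 1, so the flow is subcritical.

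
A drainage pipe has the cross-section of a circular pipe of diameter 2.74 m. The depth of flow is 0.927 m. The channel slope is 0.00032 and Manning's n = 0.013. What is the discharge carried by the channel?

For a circular section of diameter D = 2.74 m at depth y = 0.927 m, the central angle is θ = 2 arccos(1 − 2y/D) = 2.483 rad. Then A = (D²/8)(θ − sin θ) = 1.756 m² and P = Dθ/2 = 3.402 m.
Hydraulic radius R = A/P = 1.756/3.402 = 0.5162 m.
Manning's equation: Q = (1/n) A R^(2/3) S^(1/2) = (1/0.013) × 1.756 × 0.5162^(2/3) × 0.00032^(1/2) = 1.55 m³/s.

Q = 1.55 m³/s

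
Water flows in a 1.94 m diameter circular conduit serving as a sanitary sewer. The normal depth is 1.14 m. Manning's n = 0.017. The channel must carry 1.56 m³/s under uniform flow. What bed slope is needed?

For a circular section of diameter D = 1.94 m at depth y = 1.14 m, the central angle is θ = 2 arccos(1 − 2y/D) = 3.494 rad. Then A = (D²/8)(θ − sin θ) = 1.806 m² and P = Dθ/2 = 3.389 m.
Hydraulic radius R = A/P = 1.806/3.389 = 0.5329 m.
From Manning's equation, S = [nQ / (1 A R^(2/3))]² = [0.017 × 1.56 / (1 × 1.806 × 0.5329^(2/3))]² = 0.000499.

S = 0.000499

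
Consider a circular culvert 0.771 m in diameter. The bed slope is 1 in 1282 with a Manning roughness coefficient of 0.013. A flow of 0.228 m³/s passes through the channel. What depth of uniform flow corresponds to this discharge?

y_n = 0.467 m

Manning's equation rearranged: A R^(2/3) = nQ / (1·√S) = 0.013 × 0.228 / (√0.00078) = 0.1061.
At y = 0.553 m: A R^(2/3) = 0.1346 — too large.
At y = 0.32 m: A R^(2/3) = 0.05615 — too small.
At y = 0.467 m: A R^(2/3) = 0.1062 — ≈ 0.1061.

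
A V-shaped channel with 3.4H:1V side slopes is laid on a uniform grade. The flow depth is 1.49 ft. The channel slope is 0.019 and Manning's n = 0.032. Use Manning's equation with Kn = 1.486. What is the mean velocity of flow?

For a triangular section with side slope z = 3.4: A = zy² = 3.4×1.49² = 7.548 ft²; P = 2y√(1+z²) = 2×1.49×3.544 = 10.56 ft.
Hydraulic radius R = A/P = 7.548/10.56 = 0.7147 ft.
From Manning's equation, V = (1.486/n) R^(2/3) S^(1/2) = (1.486/0.032) × 0.7147^(2/3) × 0.019^(1/2) = 5.12 ft/s.

V = 5.12 ft/s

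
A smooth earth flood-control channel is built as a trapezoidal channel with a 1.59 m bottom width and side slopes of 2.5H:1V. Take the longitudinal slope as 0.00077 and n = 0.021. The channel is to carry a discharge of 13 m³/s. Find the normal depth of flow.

y_n = 1.73 m

Manning's equation rearranged: A R^(2/3) = nQ / (1·√S) = 0.021 × 13 / (√0.00077) = 9.838.
At y = 1.39 m: A R^(2/3) = 5.944 — short.
At y = 2.2 m: A R^(2/3) = 17.23 — over.
At y = 1.73 m: A R^(2/3) = 9.807 — close enough.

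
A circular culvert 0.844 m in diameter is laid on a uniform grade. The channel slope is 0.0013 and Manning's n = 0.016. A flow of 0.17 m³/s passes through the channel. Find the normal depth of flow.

y_n = 0.361 m

Manning's equation rearranged: A R^(2/3) = nQ / (1·√S) = 0.016 × 0.17 / (√0.0013) = 0.07544.
Trying y = 0.431 m: A R^(2/3) = 0.1027 — high.
Trying y = 0.361 m: A R^(2/3) = 0.07545 — close enough.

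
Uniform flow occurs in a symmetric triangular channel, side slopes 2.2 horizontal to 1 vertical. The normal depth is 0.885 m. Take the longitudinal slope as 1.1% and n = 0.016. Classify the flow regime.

For a triangular section with side slope z = 2.2: A = zy² = 2.2×0.885² = 1.723 m²; P = 2y√(1+z²) = 2×0.885×2.417 = 4.277 m.
Hydraulic radius R = A/P = 1.723/4.277 = 0.4028 m.
V = (1/n) R^(2/3) √S = (1/0.016) × 0.4028^(2/3) × √0.011 = 3.575 m/s. Hydraulic depth D_h = A/T = 1.723/3.894 = 0.4425 m.
Froude number Fr = V/√(g·D_h) = 3.575/√(9.81×0.4425) = 1.72, which is greater than 1, so the flow is supercritical.

supercritical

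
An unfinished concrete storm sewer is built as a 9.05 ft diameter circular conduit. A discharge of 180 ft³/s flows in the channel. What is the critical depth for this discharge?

y_c = 3.23 ft

At critical depth, Q² T / (g A³) = 1, i.e. A³/T = Q²/g = 180²/32.2 = 1006.
At y = 3.6 ft: A³/T = 1531 — too large.
At y = 3.23 ft: A³/T = 1009 — close enough.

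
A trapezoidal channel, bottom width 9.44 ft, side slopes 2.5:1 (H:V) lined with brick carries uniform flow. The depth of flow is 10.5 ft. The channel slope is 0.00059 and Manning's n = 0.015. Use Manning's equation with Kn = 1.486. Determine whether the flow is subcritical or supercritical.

With bottom width b = 9.44 ft and side slope z = 2.5: A = (b + zy)y = (9.44 + 2.5×10.5)×10.5 = 374.7 ft²; P = b + 2y√(1+z²) = 9.44 + 2×10.5×2.693 = 65.98 ft.
Hydraulic radius R = A/P = 374.7/65.98 = 5.679 ft.
V = (1.486/n) R^(2/3) √S = (1.486/0.015) × 5.679^(2/3) × √0.00059 = 7.66 ft/s. Hydraulic depth D_h = A/T = 374.7/61.94 = 6.05 ft.
Froude number Fr = V/√(g·D_h) = 7.66/√(32.2×6.05) = 0.549, which is less than 1, so the flow is subcritical.

subcritical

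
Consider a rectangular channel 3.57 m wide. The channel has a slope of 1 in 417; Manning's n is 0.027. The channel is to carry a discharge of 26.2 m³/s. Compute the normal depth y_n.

y_n = 3.6 m

Manning's equation rearranged: A R^(2/3) = nQ / (1·√S) = 0.027 × 26.2 / (√0.002398) = 14.45.
At y = 4.27 m: A R^(2/3) = 17.77 — too large.
At y = 2.91 m: A R^(2/3) = 11.11 — too small.
At y = 3.6 m: A R^(2/3) = 14.46 — matches.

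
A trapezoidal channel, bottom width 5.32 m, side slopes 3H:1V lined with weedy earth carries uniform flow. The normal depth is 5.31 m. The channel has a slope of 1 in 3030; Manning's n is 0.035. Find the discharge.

Q = 119 m³/s

With bottom width b = 5.32 m and side slope z = 3: A = (b + zy)y = (5.32 + 3×5.31)×5.31 = 112.8 m²; P = b + 2y√(1+z²) = 5.32 + 2×5.31×3.162 = 38.9 m.
Hydraulic radius R = A/P = 112.8/38.9 = 2.9 m.
Manning's equation: Q = (1/n) A R^(2/3) S^(1/2) = (1/0.035) × 112.8 × 2.9^(2/3) × 0.00033^(1/2) = 119 m³/s.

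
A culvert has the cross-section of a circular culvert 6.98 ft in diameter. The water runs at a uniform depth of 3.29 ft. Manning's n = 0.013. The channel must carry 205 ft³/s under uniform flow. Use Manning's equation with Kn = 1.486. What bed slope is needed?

For a circular section of diameter D = 6.98 ft at depth y = 3.29 ft, the central angle is θ = 2 arccos(1 − 2y/D) = 3.027 rad. Then A = (D²/8)(θ − sin θ) = 17.74 ft² and P = Dθ/2 = 10.56 ft.
Hydraulic radius R = A/P = 17.74/10.56 = 1.679 ft.
From Manning's equation, S = [nQ / (1.486 A R^(2/3))]² = [0.013 × 205 / (1.486 × 17.74 × 1.679^(2/3))]² = 0.00512.

S = 0.00512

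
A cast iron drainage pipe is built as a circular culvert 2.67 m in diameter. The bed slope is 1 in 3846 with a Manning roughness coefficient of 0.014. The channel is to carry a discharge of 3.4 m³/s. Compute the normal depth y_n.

Manning's equation rearranged: A R^(2/3) = nQ / (1·√S) = 0.014 × 3.4 / (√0.00026) = 2.952.
Try y = 1.41 m: A R^(2/3) = 2.343 — low.
Try y = 2.02 m: A R^(2/3) = 3.939 — high.
Try y = 1.63 m: A R^(2/3) = 2.95 — ≈ 2.952.

y_n = 1.63 m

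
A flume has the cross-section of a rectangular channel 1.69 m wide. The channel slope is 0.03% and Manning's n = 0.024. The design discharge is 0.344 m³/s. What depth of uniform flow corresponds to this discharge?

y_n = 0.576 m

Manning's equation rearranged: A R^(2/3) = nQ / (1·√S) = 0.024 × 0.344 / (√0.0003) = 0.4767.
Try y = 0.476 m: A R^(2/3) = 0.3641 — short.
Try y = 0.725 m: A R^(2/3) = 0.6543 — over.
Try y = 0.576 m: A R^(2/3) = 0.4765 — matches.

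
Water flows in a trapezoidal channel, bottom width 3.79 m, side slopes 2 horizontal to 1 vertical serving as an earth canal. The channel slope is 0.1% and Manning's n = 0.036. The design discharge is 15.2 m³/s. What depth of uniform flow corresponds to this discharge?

y_n = 1.97 m

Manning's equation rearranged: A R^(2/3) = nQ / (1·√S) = 0.036 × 15.2 / (√0.001) = 17.3.
At y = 2.22 m: A R^(2/3) = 22.12 — over.
At y = 1.97 m: A R^(2/3) = 17.28 — close enough.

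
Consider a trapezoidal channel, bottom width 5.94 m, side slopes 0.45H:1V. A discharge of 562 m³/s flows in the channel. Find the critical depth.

y_c = 7.89 m

At critical depth, Q² T / (g A³) = 1, i.e. A³/T = Q²/g = 562²/9.81 = 32200.
At y = 6.31 m: A³/T = 14630 — short.
At y = 10.1 m: A³/T = 79020 — over.
At y = 7.89 m: A³/T = 32190 — ≈ 32200.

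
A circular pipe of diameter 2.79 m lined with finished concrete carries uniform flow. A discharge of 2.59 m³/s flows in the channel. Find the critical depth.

At critical depth, Q² T / (g A³) = 1, i.e. A³/T = Q²/g = 2.59²/9.81 = 0.6838.
At y = 0.493 m: A³/T = 0.1818 — too small.
At y = 0.692 m: A³/T = 0.6852 — ≈ 0.6838.

y_c = 0.692 m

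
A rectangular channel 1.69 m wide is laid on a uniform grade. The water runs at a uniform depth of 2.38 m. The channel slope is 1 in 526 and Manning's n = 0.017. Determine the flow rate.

Flow area A = b·y = 1.69 × 2.38 = 4.022 m². Wetted perimeter P = b + 2y = 1.69 + 2×2.38 = 6.45 m.
Hydraulic radius R = A/P = 4.022/6.45 = 0.6236 m.
Manning's equation: Q = (1/n) A R^(2/3) S^(1/2) = (1/0.017) × 4.022 × 0.6236^(2/3) × 0.001901^(1/2) = 7.53 m³/s.

Q = 7.53 m³/s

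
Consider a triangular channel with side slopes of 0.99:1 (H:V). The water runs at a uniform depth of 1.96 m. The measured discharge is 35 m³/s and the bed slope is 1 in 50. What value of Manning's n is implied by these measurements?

n = 0.012

For a triangular section with side slope z = 0.99: A = zy² = 0.99×1.96² = 3.803 m²; P = 2y√(1+z²) = 2×1.96×1.407 = 5.516 m.
Hydraulic radius R = A/P = 3.803/5.516 = 0.6895 m.
Rearranging Manning's equation: n = (1/Q) A R^(2/3) S^(1/2) = (1/35) × 3.803 × 0.6895^(2/3) × √0.02 = 0.012.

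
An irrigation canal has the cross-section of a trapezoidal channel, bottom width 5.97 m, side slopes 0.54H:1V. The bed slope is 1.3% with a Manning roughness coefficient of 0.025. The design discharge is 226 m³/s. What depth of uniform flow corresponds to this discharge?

y_n = 3.79 m

Manning's equation rearranged: A R^(2/3) = nQ / (1·√S) = 0.025 × 226 / (√0.013) = 49.55.
Try y = 4.78 m: A R^(2/3) = 73.84 — high.
Try y = 3.39 m: A R^(2/3) = 41.04 — low.
Try y = 3.79 m: A R^(2/3) = 49.56 — matches.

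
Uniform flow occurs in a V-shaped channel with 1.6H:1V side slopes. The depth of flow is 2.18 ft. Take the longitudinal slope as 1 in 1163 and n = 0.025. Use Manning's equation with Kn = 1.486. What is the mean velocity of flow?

V = 1.65 ft/s

For a triangular section with side slope z = 1.6: A = zy² = 1.6×2.18² = 7.604 ft²; P = 2y√(1+z²) = 2×2.18×1.887 = 8.226 ft.
Hydraulic radius R = A/P = 7.604/8.226 = 0.9243 ft.
From Manning's equation, V = (1.486/n) R^(2/3) S^(1/2) = (1.486/0.025) × 0.9243^(2/3) × 0.0008598^(1/2) = 1.65 ft/s.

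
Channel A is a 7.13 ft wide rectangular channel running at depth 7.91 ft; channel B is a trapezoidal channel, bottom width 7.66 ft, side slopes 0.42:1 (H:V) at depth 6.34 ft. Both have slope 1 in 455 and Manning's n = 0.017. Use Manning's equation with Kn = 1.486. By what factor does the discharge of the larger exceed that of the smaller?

1.34

Channel A: Flow area A = b·y = 7.13 × 7.91 = 56.4 ft². Wetted perimeter P = b + 2y = 7.13 + 2×7.91 = 22.95 ft. Hydraulic radius R = A/P = 56.4/22.95 = 2.457 ft. Q_A = (1.486/0.017)·56.4·2.457^(2/3)·√0.002198 = 420.9 ft³/s.
Channel B: With bottom width b = 7.66 ft and side slope z = 0.42: A = (b + zy)y = (7.66 + 0.42×6.34)×6.34 = 65.45 ft²; P = b + 2y√(1+z²) = 7.66 + 2×6.34×1.085 = 21.41 ft. Hydraulic radius R = A/P = 65.45/21.41 = 3.056 ft. Q_B = (1.486/0.017)·65.45·3.056^(2/3)·√0.002198 = 564.8 ft³/s.
The larger discharge is 564.8 ft³/s and the smaller is 420.9 ft³/s; the ratio is 1.34.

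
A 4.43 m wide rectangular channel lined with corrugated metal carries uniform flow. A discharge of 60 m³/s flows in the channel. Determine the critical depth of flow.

y_c = 2.65 m

For a rectangular channel, critical depth y_c = (q²/g)^(1/3) where q = Q/b = 60/4.43 = 13.54 m²/s.
So y_c = (13.54²/9.81)^(1/3) = 2.65 m.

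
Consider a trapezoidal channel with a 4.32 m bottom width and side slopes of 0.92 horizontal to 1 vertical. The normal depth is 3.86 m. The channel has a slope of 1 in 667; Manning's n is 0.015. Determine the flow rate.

Q = 127 m³/s

With bottom width b = 4.32 m and side slope z = 0.92: A = (b + zy)y = (4.32 + 0.92×3.86)×3.86 = 30.38 m²; P = b + 2y√(1+z²) = 4.32 + 2×3.86×1.359 = 14.81 m.
Hydraulic radius R = A/P = 30.38/14.81 = 2.051 m.
Manning's equation: Q = (1/n) A R^(2/3) S^(1/2) = (1/0.015) × 30.38 × 2.051^(2/3) × 0.001499^(1/2) = 127 m³/s.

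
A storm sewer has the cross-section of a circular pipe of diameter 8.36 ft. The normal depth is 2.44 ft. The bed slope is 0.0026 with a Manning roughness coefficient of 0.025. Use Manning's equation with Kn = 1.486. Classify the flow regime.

subcritical

For a circular section of diameter D = 8.36 ft at depth y = 2.44 ft, the central angle is θ = 2 arccos(1 − 2y/D) = 2.283 rad. Then A = (D²/8)(θ − sin θ) = 13.33 ft² and P = Dθ/2 = 9.543 ft.
Hydraulic radius R = A/P = 13.33/9.543 = 1.397 ft.
V = (1.486/n) R^(2/3) √S = (1.486/0.025) × 1.397^(2/3) × √0.0026 = 3.788 ft/s. Hydraulic depth D_h = A/T = 13.33/7.601 = 1.754 ft.
Froude number Fr = V/√(g·D_h) = 3.788/√(32.2×1.754) = 0.504, which is less than 1, so the flow is subcritical.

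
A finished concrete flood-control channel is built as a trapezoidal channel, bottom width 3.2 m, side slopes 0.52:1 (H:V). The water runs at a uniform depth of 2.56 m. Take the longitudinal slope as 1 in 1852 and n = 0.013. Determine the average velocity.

With bottom width b = 3.2 m and side slope z = 0.52: A = (b + zy)y = (3.2 + 0.52×2.56)×2.56 = 11.6 m²; P = b + 2y√(1+z²) = 3.2 + 2×2.56×1.127 = 8.971 m.
Hydraulic radius R = A/P = 11.6/8.971 = 1.293 m.
From Manning's equation, V = (1/n) R^(2/3) S^(1/2) = (1/0.013) × 1.293^(2/3) × 0.00054^(1/2) = 2.12 m/s.

V = 2.12 m/s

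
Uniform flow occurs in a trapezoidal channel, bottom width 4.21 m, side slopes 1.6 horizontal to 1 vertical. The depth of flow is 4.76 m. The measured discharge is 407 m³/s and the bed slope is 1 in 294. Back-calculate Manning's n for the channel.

n = 0.015

With bottom width b = 4.21 m and side slope z = 1.6: A = (b + zy)y = (4.21 + 1.6×4.76)×4.76 = 56.29 m²; P = b + 2y√(1+z²) = 4.21 + 2×4.76×1.887 = 22.17 m.
Hydraulic radius R = A/P = 56.29/22.17 = 2.539 m.
Rearranging Manning's equation: n = (1/Q) A R^(2/3) S^(1/2) = (1/407) × 56.29 × 2.539^(2/3) × √0.003401 = 0.015.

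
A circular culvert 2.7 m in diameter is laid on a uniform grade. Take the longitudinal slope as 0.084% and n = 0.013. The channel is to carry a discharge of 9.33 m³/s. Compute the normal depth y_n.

y_n = 2.1 m

Manning's equation rearranged: A R^(2/3) = nQ / (1·√S) = 0.013 × 9.33 / (√0.00084) = 4.185.
Try y = 1.61 m: A R^(2/3) = 2.932 — short.
Try y = 2.51 m: A R^(2/3) = 4.737 — over.
Try y = 2.1 m: A R^(2/3) = 4.184 — matches.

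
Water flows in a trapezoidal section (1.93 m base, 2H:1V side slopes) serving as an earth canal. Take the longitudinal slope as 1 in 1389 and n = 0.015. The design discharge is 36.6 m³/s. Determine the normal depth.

Manning's equation rearranged: A R^(2/3) = nQ / (1·√S) = 0.015 × 36.6 / (√0.0007199) = 20.46.
At y = 2.21 m: A R^(2/3) = 15.74 — too small.
At y = 2.48 m: A R^(2/3) = 20.48 — close enough.

y_n = 2.48 m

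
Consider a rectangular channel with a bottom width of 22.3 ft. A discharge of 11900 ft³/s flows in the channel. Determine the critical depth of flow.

y_c = 20.7 ft

For a rectangular channel, critical depth y_c = (q²/g)^(1/3) where q = Q/b = 11900/22.3 = 533.6 ft²/s.
So y_c = (533.6²/32.2)^(1/3) = 20.7 ft.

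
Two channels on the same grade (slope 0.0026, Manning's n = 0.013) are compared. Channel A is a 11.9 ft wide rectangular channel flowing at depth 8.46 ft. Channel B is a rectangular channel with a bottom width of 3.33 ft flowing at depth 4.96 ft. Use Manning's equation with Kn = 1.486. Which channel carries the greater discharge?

Channel A: Flow area A = b·y = 11.9 × 8.46 = 100.7 ft². Wetted perimeter P = b + 2y = 11.9 + 2×8.46 = 28.82 ft. Hydraulic radius R = A/P = 100.7/28.82 = 3.493 ft. Q_A = (1.486/0.013)·100.7·3.493^(2/3)·√0.0026 = 1351 ft³/s.
Channel B: Flow area A = b·y = 3.33 × 4.96 = 16.52 ft². Wetted perimeter P = b + 2y = 3.33 + 2×4.96 = 13.25 ft. Hydraulic radius R = A/P = 16.52/13.25 = 1.247 ft. Q_B = (1.486/0.013)·16.52·1.247^(2/3)·√0.0026 = 111.5 ft³/s.
Q_A = 1351 ft³/s vs Q_B = 111.5 ft³/s, so channel A carries more.

channel A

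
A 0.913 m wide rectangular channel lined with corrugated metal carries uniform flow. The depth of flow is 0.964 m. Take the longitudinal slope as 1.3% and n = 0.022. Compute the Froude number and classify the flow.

subcritical

Flow area A = b·y = 0.913 × 0.964 = 0.8801 m². Wetted perimeter P = b + 2y = 0.913 + 2×0.964 = 2.841 m.
Hydraulic radius R = A/P = 0.8801/2.841 = 0.3098 m.
V = (1/n) R^(2/3) √S = (1/0.022) × 0.3098^(2/3) × √0.013 = 2.373 m/s. Hydraulic depth D_h = A/T = 0.8801/0.913 = 0.964 m.
Froude number Fr = V/√(g·D_h) = 2.373/√(9.81×0.964) = 0.772, which is less than 1, so the flow is subcritical.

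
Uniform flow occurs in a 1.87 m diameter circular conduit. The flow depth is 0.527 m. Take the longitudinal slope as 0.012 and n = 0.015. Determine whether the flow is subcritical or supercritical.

For a circular section of diameter D = 1.87 m at depth y = 0.527 m, the central angle is θ = 2 arccos(1 − 2y/D) = 2.238 rad. Then A = (D²/8)(θ − sin θ) = 0.6352 m² and P = Dθ/2 = 2.093 m.
Hydraulic radius R = A/P = 0.6352/2.093 = 0.3035 m.
V = (1/n) R^(2/3) √S = (1/0.015) × 0.3035^(2/3) × √0.012 = 3.298 m/s. Hydraulic depth D_h = A/T = 0.6352/1.683 = 0.3775 m.
Froude number Fr = V/√(g·D_h) = 3.298/√(9.81×0.3775) = 1.71, which is greater than 1, so the flow is supercritical.

supercritical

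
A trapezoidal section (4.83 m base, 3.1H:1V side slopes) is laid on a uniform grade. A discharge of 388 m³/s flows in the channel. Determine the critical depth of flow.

At critical depth, Q² T / (g A³) = 1, i.e. A³/T = Q²/g = 388²/9.81 = 15350.
Try y = 4.98 m: A³/T = 28800 — over.
Try y = 3.75 m: A³/T = 8367 — short.
Try y = 4.31 m: A³/T = 15270 — matches.

y_c = 4.31 m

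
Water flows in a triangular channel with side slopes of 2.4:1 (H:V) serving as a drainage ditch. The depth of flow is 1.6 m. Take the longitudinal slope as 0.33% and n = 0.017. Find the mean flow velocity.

For a triangular section with side slope z = 2.4: A = zy² = 2.4×1.6² = 6.144 m²; P = 2y√(1+z²) = 2×1.6×2.6 = 8.32 m.
Hydraulic radius R = A/P = 6.144/8.32 = 0.7385 m.
From Manning's equation, V = (1/n) R^(2/3) S^(1/2) = (1/0.017) × 0.7385^(2/3) × 0.0033^(1/2) = 2.76 m/s.

V = 2.76 m/s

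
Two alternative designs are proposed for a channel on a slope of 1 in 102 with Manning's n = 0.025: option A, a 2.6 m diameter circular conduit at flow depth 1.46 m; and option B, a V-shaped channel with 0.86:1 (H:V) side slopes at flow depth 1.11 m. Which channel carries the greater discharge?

channel A

Channel A: For a circular section of diameter D = 2.6 m at depth y = 1.46 m, the central angle is θ = 2 arccos(1 − 2y/D) = 3.388 rad. Then A = (D²/8)(θ − sin θ) = 3.07 m² and P = Dθ/2 = 4.405 m. Hydraulic radius R = A/P = 3.07/4.405 = 0.6969 m. Q_A = (1/0.025)·3.07·0.6969^(2/3)·√0.009804 = 9.556 m³/s.
Channel B: For a triangular section with side slope z = 0.86: A = zy² = 0.86×1.11² = 1.06 m²; P = 2y√(1+z²) = 2×1.11×1.319 = 2.928 m. Hydraulic radius R = A/P = 1.06/2.928 = 0.3619 m. Q_B = (1/0.025)·1.06·0.3619^(2/3)·√0.009804 = 2.131 m³/s.
Q_A = 9.556 m³/s vs Q_B = 2.131 m³/s, so channel A carries more.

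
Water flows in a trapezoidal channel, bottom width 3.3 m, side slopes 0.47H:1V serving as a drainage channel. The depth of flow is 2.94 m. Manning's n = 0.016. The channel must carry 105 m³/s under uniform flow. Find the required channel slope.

With bottom width b = 3.3 m and side slope z = 0.47: A = (b + zy)y = (3.3 + 0.47×2.94)×2.94 = 13.76 m²; P = b + 2y√(1+z²) = 3.3 + 2×2.94×1.105 = 9.797 m.
Hydraulic radius R = A/P = 13.76/9.797 = 1.405 m.
From Manning's equation, S = [nQ / (1 A R^(2/3))]² = [0.016 × 105 / (1 × 13.76 × 1.405^(2/3))]² = 0.00947.

S = 0.00947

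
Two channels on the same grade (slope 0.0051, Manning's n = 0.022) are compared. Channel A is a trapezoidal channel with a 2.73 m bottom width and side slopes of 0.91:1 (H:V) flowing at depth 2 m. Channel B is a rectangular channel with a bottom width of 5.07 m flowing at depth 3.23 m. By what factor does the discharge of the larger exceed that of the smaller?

Channel A: With bottom width b = 2.73 m and side slope z = 0.91: A = (b + zy)y = (2.73 + 0.91×2)×2 = 9.1 m²; P = b + 2y√(1+z²) = 2.73 + 2×2×1.352 = 8.138 m. Hydraulic radius R = A/P = 9.1/8.138 = 1.118 m. Q_A = (1/0.022)·9.1·1.118^(2/3)·√0.0051 = 31.82 m³/s.
Channel B: Flow area A = b·y = 5.07 × 3.23 = 16.38 m². Wetted perimeter P = b + 2y = 5.07 + 2×3.23 = 11.53 m. Hydraulic radius R = A/P = 16.38/11.53 = 1.42 m. Q_B = (1/0.022)·16.38·1.42^(2/3)·√0.0051 = 67.17 m³/s.
The larger discharge is 67.17 m³/s and the smaller is 31.82 m³/s; the ratio is 2.11.

2.11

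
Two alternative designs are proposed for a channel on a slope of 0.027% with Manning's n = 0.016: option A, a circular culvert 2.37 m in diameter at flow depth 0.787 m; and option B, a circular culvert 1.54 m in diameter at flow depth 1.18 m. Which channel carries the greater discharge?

channel B

Channel A: For a circular section of diameter D = 2.37 m at depth y = 0.787 m, the central angle is θ = 2 arccos(1 − 2y/D) = 2.457 rad. Then A = (D²/8)(θ − sin θ) = 1.281 m² and P = Dθ/2 = 2.911 m. Hydraulic radius R = A/P = 1.281/2.911 = 0.4399 m. Q_A = (1/0.016)·1.281·0.4399^(2/3)·√0.00027 = 0.7607 m³/s.
Channel B: For a circular section of diameter D = 1.54 m at depth y = 1.18 m, the central angle is θ = 2 arccos(1 − 2y/D) = 4.265 rad. Then A = (D²/8)(θ − sin θ) = 1.531 m² and P = Dθ/2 = 3.284 m. Hydraulic radius R = A/P = 1.531/3.284 = 0.4664 m. Q_B = (1/0.016)·1.531·0.4664^(2/3)·√0.00027 = 0.9459 m³/s.
Q_A = 0.7607 m³/s vs Q_B = 0.9459 m³/s, so channel B carries more.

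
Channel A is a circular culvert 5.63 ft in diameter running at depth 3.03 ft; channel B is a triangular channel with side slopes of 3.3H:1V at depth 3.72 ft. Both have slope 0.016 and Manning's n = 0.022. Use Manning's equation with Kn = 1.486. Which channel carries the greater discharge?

Channel A: For a circular section of diameter D = 5.63 ft at depth y = 3.03 ft, the central angle is θ = 2 arccos(1 − 2y/D) = 3.294 rad. Then A = (D²/8)(θ − sin θ) = 13.66 ft² and P = Dθ/2 = 9.274 ft. Hydraulic radius R = A/P = 13.66/9.274 = 1.473 ft. Q_A = (1.486/0.022)·13.66·1.473^(2/3)·√0.016 = 151 ft³/s.
Channel B: For a triangular section with side slope z = 3.3: A = zy² = 3.3×3.72² = 45.67 ft²; P = 2y√(1+z²) = 2×3.72×3.448 = 25.65 ft. Hydraulic radius R = A/P = 45.67/25.65 = 1.78 ft. Q_B = (1.486/0.022)·45.67·1.78^(2/3)·√0.016 = 573.1 ft³/s.
Q_A = 151 ft³/s vs Q_B = 573.1 ft³/s, so channel B carries more.

channel B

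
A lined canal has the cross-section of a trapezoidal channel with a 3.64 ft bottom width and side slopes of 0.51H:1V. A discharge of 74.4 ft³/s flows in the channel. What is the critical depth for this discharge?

At critical depth, Q² T / (g A³) = 1, i.e. A³/T = Q²/g = 74.4²/32.2 = 171.9.
At y = 1.76 ft: A³/T = 93.71 — short.
At y = 2.12 ft: A³/T = 172.8 — ≈ 171.9.

y_c = 2.12 ft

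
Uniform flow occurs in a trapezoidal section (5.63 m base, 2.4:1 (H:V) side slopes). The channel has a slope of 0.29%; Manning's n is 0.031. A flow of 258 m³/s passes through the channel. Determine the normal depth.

Manning's equation rearranged: A R^(2/3) = nQ / (1·√S) = 0.031 × 258 / (√0.0029) = 148.5.
Trying y = 5.65 m: A R^(2/3) = 230.4 — over.
Trying y = 3.56 m: A R^(2/3) = 82.49 — short.
Trying y = 4.65 m: A R^(2/3) = 148.3 — close enough.

y_n = 4.65 m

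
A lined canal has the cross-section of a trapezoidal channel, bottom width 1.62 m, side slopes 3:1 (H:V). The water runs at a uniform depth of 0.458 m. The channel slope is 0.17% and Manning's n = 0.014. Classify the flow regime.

With bottom width b = 1.62 m and side slope z = 3: A = (b + zy)y = (1.62 + 3×0.458)×0.458 = 1.371 m²; P = b + 2y√(1+z²) = 1.62 + 2×0.458×3.162 = 4.517 m.
Hydraulic radius R = A/P = 1.371/4.517 = 0.3036 m.
V = (1/n) R^(2/3) √S = (1/0.014) × 0.3036^(2/3) × √0.0017 = 1.33 m/s. Hydraulic depth D_h = A/T = 1.371/4.368 = 0.3139 m.
Froude number Fr = V/√(g·D_h) = 1.33/√(9.81×0.3139) = 0.758, which is less than 1, so the flow is subcritical.

subcritical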